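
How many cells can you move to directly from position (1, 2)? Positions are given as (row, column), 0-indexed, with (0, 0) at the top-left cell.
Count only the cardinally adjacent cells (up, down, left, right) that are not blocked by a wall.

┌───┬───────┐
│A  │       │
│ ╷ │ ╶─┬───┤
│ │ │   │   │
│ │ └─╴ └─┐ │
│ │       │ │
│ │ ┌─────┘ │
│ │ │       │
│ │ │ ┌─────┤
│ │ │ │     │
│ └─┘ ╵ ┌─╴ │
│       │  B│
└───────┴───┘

Checking passable neighbors of (1, 2):
Neighbors: (0, 2), (1, 3)
Count: 2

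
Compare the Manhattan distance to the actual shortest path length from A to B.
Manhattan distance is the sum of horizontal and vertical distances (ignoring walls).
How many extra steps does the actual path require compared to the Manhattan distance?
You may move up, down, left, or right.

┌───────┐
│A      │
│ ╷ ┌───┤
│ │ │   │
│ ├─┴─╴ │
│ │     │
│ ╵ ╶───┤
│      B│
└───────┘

Manhattan distance: |3 - 0| + |3 - 0| = 6
Actual path length: 6
Extra steps: 6 - 6 = 0

Solution:

┌───────┐
│A      │
│ ╷ ┌───┤
│↓│ │   │
│ ├─┴─╴ │
│↓│     │
│ ╵ ╶───┤
│↳ → → B│
└───────┘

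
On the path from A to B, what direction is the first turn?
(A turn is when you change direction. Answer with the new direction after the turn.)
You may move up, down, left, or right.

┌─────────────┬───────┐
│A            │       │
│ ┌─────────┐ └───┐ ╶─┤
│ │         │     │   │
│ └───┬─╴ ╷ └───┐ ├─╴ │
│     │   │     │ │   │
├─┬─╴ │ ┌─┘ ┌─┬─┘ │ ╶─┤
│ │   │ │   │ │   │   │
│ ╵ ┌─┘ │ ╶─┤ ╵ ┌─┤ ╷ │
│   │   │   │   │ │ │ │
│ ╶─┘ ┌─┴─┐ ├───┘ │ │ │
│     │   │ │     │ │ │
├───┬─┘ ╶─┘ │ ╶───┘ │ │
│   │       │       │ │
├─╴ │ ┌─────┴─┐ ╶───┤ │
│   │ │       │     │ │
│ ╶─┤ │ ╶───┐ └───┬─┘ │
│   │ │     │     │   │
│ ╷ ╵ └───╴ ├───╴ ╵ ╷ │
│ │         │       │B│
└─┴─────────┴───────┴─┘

Directions: down, down, right, right, down, left, down, left, down, right, right, up, right, up, up, right, up, right, down, down, left, down, right, down, down, left, left, left, down, down, down, right, right, right, up, left, left, up, right, right, right, down, right, right, down, right, up, right, down
First turn direction: right

Solution:

┌─────────────┬───────┐
│A            │       │
│ ┌─────────┐ └───┐ ╶─┤
│↓│      ↱ ↓│     │   │
│ └───┬─╴ ╷ └───┐ ├─╴ │
│↳ → ↓│↱ ↑│↓    │ │   │
├─┬─╴ │ ┌─┘ ┌─┬─┘ │ ╶─┤
│ │↓ ↲│↑│↓ ↲│ │   │   │
│ ╵ ┌─┘ │ ╶─┤ ╵ ┌─┤ ╷ │
│↓ ↲│↱ ↑│↳ ↓│   │ │ │ │
│ ╶─┘ ┌─┴─┐ ├───┘ │ │ │
│↳ → ↑│   │↓│     │ │ │
├───┬─┘ ╶─┘ │ ╶───┘ │ │
│   │↓ ← ← ↲│       │ │
├─╴ │ ┌─────┴─┐ ╶───┤ │
│   │↓│↱ → → ↓│     │ │
│ ╶─┤ │ ╶───┐ └───┬─┘ │
│   │↓│↑ ← ↰│↳ → ↓│↱ ↓│
│ ╷ ╵ └───╴ ├───╴ ╵ ╷ │
│ │  ↳ → → ↑│    ↳ ↑│B│
└─┴─────────┴───────┴─┘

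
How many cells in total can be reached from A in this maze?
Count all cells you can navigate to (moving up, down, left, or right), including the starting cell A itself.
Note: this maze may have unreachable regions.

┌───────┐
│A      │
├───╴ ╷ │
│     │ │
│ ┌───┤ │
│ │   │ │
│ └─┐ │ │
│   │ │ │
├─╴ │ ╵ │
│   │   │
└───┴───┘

Using BFS/flood-fill to find all reachable cells from A:
Maze size: 5 × 4 = 20 total cells
All cells are reachable — the maze is fully connected.
Reachable cells: 20

Reachable region (· marks reachable cells):

┌───────┐
│A · · ·│
├───╴ ╷ │
│· · ·│·│
│ ┌───┤ │
│·│· ·│·│
│ └─┐ │ │
│· ·│·│·│
├─╴ │ ╵ │
│· ·│· ·│
└───┴───┘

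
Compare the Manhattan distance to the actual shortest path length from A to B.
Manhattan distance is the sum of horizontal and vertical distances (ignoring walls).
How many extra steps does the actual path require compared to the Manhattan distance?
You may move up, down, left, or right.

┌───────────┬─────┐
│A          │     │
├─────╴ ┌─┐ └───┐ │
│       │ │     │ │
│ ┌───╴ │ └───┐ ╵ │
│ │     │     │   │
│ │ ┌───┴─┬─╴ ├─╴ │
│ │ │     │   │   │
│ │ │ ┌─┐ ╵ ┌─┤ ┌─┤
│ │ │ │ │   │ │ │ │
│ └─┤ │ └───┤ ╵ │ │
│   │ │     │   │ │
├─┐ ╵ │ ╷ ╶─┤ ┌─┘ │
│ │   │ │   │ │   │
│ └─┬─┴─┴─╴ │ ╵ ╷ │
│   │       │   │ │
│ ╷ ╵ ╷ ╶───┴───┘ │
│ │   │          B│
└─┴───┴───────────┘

Manhattan distance: |8 - 0| + |8 - 0| = 16
Actual path length: 22
Extra steps: 22 - 16 = 6

Solution:

┌───────────┬─────┐
│A → → → → ↓│     │
├─────╴ ┌─┐ └───┐ │
│       │ │↳ → ↓│ │
│ ┌───╴ │ └───┐ ╵ │
│ │     │     │↳ ↓│
│ │ ┌───┴─┬─╴ ├─╴ │
│ │ │     │   │↓ ↲│
│ │ │ ┌─┐ ╵ ┌─┤ ┌─┤
│ │ │ │ │   │ │↓│ │
│ └─┤ │ └───┤ ╵ │ │
│   │ │     │↓ ↲│ │
├─┐ ╵ │ ╷ ╶─┤ ┌─┘ │
│ │   │ │   │↓│↱ ↓│
│ └─┬─┴─┴─╴ │ ╵ ╷ │
│   │       │↳ ↑│↓│
│ ╷ ╵ ╷ ╶───┴───┘ │
│ │   │          B│
└─┴───┴───────────┘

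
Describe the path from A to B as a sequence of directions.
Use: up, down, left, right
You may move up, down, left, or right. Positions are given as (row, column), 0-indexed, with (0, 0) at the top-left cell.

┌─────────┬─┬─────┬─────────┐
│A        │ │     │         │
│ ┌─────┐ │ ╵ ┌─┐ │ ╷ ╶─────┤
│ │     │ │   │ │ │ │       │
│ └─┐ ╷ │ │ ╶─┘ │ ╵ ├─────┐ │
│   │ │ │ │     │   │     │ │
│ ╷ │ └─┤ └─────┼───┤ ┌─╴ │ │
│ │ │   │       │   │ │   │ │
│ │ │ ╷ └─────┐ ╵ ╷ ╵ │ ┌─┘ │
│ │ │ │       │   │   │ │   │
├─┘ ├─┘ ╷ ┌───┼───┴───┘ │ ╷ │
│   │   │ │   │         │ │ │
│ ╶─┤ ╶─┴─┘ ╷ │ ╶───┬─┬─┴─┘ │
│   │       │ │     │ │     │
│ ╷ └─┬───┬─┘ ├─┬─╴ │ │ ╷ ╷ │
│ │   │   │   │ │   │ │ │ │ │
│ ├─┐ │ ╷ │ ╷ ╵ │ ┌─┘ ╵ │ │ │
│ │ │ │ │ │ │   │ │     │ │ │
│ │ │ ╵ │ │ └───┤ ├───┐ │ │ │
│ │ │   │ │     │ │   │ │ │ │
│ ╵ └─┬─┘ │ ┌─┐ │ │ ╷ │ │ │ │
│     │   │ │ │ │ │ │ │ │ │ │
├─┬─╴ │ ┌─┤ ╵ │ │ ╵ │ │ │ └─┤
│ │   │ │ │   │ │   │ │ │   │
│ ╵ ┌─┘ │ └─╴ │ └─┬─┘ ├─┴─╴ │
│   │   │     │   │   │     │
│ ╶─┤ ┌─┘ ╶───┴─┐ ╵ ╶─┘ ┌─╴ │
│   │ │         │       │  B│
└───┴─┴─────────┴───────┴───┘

Finding the path and converting it to directions:
Path through cells: (0,0) → (0,1) → (0,2) → (0,3) → (0,4) → (1,4) → (2,4) → (3,4) → (3,5) → (3,6) → (3,7) → (4,7) → (4,8) → (3,8) → (3,9) → (4,9) → (4,10) → (3,10) → (2,10) → (2,11) → (2,12) → (3,12) → (3,11) → (4,11) → (5,11) → (5,10) → (5,9) → (5,8) → (5,7) → (6,7) → (6,8) → (6,9) → (7,9) → (7,8) → (8,8) → (9,8) → (10,8) → (11,8) → (11,9) → (10,9) → (9,9) → (9,10) → (10,10) → (11,10) → (12,10) → (12,9) → (13,9) → (13,10) → (13,11) → (12,11) → (12,12) → (12,13) → (13,13)
Directions: right, right, right, right, down, down, down, right, right, right, down, right, up, right, down, right, up, up, right, right, down, left, down, down, left, left, left, left, down, right, right, down, left, down, down, down, down, right, up, up, right, down, down, down, left, down, right, right, up, right, right, down

Solution:

┌─────────┬─┬─────┬─────────┐
│A → → → ↓│ │     │         │
│ ┌─────┐ │ ╵ ┌─┐ │ ╷ ╶─────┤
│ │     │↓│   │ │ │ │       │
│ └─┐ ╷ │ │ ╶─┘ │ ╵ ├─────┐ │
│   │ │ │↓│     │   │↱ → ↓│ │
│ ╷ │ └─┤ └─────┼───┤ ┌─╴ │ │
│ │ │   │↳ → → ↓│↱ ↓│↑│↓ ↲│ │
│ │ │ ╷ └─────┐ ╵ ╷ ╵ │ ┌─┘ │
│ │ │ │       │↳ ↑│↳ ↑│↓│   │
├─┘ ├─┘ ╷ ┌───┼───┴───┘ │ ╷ │
│   │   │ │   │↓ ← ← ← ↲│ │ │
│ ╶─┤ ╶─┴─┘ ╷ │ ╶───┬─┬─┴─┘ │
│   │       │ │↳ → ↓│ │     │
│ ╷ └─┬───┬─┘ ├─┬─╴ │ │ ╷ ╷ │
│ │   │   │   │ │↓ ↲│ │ │ │ │
│ ├─┐ │ ╷ │ ╷ ╵ │ ┌─┘ ╵ │ │ │
│ │ │ │ │ │ │   │↓│     │ │ │
│ │ │ ╵ │ │ └───┤ ├───┐ │ │ │
│ │ │   │ │     │↓│↱ ↓│ │ │ │
│ ╵ └─┬─┘ │ ┌─┐ │ │ ╷ │ │ │ │
│     │   │ │ │ │↓│↑│↓│ │ │ │
├─┬─╴ │ ┌─┤ ╵ │ │ ╵ │ │ │ └─┤
│ │   │ │ │   │ │↳ ↑│↓│ │   │
│ ╵ ┌─┘ │ └─╴ │ └─┬─┘ ├─┴─╴ │
│   │   │     │   │↓ ↲│↱ → ↓│
│ ╶─┤ ┌─┘ ╶───┴─┐ ╵ ╶─┘ ┌─╴ │
│   │ │         │  ↳ → ↑│  B│
└───┴─┴─────────┴───────┴───┘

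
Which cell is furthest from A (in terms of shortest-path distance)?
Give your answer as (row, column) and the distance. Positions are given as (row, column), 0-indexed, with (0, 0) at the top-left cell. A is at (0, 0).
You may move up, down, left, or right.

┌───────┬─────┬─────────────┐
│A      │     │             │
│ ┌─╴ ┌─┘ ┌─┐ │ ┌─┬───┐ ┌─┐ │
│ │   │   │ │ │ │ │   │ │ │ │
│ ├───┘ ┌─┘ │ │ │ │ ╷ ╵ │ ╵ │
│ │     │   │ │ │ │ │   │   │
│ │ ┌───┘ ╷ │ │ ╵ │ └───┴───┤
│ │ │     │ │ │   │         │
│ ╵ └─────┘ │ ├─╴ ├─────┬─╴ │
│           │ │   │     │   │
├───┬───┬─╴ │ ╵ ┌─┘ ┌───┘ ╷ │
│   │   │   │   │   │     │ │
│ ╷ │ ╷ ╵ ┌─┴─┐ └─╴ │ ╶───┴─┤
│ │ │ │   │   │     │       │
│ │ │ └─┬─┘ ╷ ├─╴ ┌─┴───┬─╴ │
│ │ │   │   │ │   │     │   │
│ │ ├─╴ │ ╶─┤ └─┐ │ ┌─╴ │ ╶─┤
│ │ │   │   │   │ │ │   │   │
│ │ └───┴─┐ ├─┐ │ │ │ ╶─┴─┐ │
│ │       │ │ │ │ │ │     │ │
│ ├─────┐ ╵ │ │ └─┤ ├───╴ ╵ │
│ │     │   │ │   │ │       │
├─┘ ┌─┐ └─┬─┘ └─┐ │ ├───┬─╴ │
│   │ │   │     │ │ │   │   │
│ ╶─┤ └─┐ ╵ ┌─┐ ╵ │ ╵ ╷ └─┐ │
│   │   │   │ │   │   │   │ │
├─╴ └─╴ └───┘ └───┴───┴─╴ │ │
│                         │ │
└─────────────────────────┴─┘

Computing BFS distances from A to all cells:
Furthest cell: (10, 0)
Distance: 134 steps

Path from A to the furthest cell:

┌───────┬─────┬─────────────┐
│A      │↱ → ↓│↱ → → → ↓    │
│ ┌─╴ ┌─┘ ┌─┐ │ ┌─┬───┐ ┌─┐ │
│↓│   │↱ ↑│ │↓│↑│ │↓ ↰│↓│ │ │
│ ├───┘ ┌─┘ │ │ │ │ ╷ ╵ │ ╵ │
│↓│↱ → ↑│   │↓│↑│ │↓│↑ ↲│   │
│ │ ┌───┘ ╷ │ │ ╵ │ └───┴───┤
│↓│↑│     │ │↓│↑ ↰│↳ → → → ↓│
│ ╵ └─────┘ │ ├─╴ ├─────┬─╴ │
│↳ ↑        │↓│↱ ↑│     │↓ ↲│
├───┬───┬─╴ │ ╵ ┌─┘ ┌───┘ ╷ │
│↓ ↰│   │   │↳ ↑│   │↓ ← ↲│ │
│ ╷ │ ╷ ╵ ┌─┴─┐ └─╴ │ ╶───┴─┤
│↓│↑│ │   │↓ ↰│     │↳ → → ↓│
│ │ │ └─┬─┘ ╷ ├─╴ ┌─┴───┬─╴ │
│↓│↑│   │↓ ↲│↑│   │↓ ← ↰│↓ ↲│
│ │ ├─╴ │ ╶─┤ └─┐ │ ┌─╴ │ ╶─┤
│↓│↑│   │↳ ↓│↑ ↰│ │↓│↱ ↑│↳ ↓│
│ │ └───┴─┐ ├─┐ │ │ │ ╶─┴─┐ │
│↓│↑ ← ← ↰│↓│ │↑│ │↓│↑ ← ↰│↓│
│ ├─────┐ ╵ │ │ └─┤ ├───╴ ╵ │
│B│↱ → ↓│↑ ↲│ │↑ ↰│↓│    ↑ ↲│
├─┘ ┌─┐ └─┬─┘ └─┐ │ ├───┬─╴ │
│↱ ↑│ │↳ ↓│↱ → ↓│↑│↓│↱ ↓│   │
│ ╶─┤ └─┐ ╵ ┌─┐ ╵ │ ╵ ╷ └─┐ │
│↑ ↰│   │↳ ↑│ │↳ ↑│↳ ↑│↳ ↓│ │
├─╴ └─╴ └───┘ └───┴───┴─╴ │ │
│  ↑ ← ← ← ← ← ← ← ← ← ← ↲│ │
└─────────────────────────┴─┘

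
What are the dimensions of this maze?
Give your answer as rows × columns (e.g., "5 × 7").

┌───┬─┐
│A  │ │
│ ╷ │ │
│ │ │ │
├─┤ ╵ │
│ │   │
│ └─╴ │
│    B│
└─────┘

Counting the maze dimensions:
Rows (vertical): 4
Columns (horizontal): 3
Dimensions: 4 × 3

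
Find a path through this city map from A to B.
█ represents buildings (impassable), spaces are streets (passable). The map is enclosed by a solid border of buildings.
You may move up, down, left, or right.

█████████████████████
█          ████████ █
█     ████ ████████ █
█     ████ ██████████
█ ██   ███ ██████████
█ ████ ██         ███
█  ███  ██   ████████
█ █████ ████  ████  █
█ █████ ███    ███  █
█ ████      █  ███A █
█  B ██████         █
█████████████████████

Finding the shortest path from A to B:
Movement: cardinal only
Path length: 34 steps
Directions: down → left → left → left → left → left → left → left → up → left → left → left → left → up → up → up → left → up → up → left → up → left → left → left → left → down → down → down → down → down → down → down → right → right

Solution:

█████████████████████
█          ████████ █
█     ████ ████████ █
█↓←←←↰████ ██████████
█↓██ ↑↰███ ██████████
█↓████↑██         ███
█↓ ███↑↰██   ████████
█↓█████↑████  ████  █
█↓█████↑███    ███  █
█↓████ ↑←←←↰█  ███A █
█↳→B ██████↑←←←←←←↲ █
█████████████████████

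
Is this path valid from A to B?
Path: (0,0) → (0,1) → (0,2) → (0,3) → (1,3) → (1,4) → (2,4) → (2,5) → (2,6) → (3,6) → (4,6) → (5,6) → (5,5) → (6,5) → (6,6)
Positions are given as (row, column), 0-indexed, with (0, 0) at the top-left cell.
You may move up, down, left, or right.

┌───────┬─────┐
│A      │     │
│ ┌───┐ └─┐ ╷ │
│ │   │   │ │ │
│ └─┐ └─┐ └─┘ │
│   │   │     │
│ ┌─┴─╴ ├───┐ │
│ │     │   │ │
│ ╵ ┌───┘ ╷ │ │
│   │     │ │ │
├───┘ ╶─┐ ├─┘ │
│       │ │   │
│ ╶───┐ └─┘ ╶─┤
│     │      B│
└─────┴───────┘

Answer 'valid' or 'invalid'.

Checking path validity:
Result: All consecutive moves are passable.

valid

Correct solution:

┌───────┬─────┐
│A → → ↓│     │
│ ┌───┐ └─┐ ╷ │
│ │   │↳ ↓│ │ │
│ └─┐ └─┐ └─┘ │
│   │   │↳ → ↓│
│ ┌─┴─╴ ├───┐ │
│ │     │   │↓│
│ ╵ ┌───┘ ╷ │ │
│   │     │ │↓│
├───┘ ╶─┐ ├─┘ │
│       │ │↓ ↲│
│ ╶───┐ └─┘ ╶─┤
│     │    ↳ B│
└─────┴───────┘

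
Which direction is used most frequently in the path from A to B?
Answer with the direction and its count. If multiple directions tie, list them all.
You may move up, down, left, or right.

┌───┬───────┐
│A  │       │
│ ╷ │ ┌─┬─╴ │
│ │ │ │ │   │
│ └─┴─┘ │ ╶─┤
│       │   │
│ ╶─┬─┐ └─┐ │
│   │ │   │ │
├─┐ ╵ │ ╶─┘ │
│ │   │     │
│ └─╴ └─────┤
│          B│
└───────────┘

Directions: down, down, down, right, down, right, down, right, right, right
Counts: {'down': 5, 'right': 5}
Most common: down and right (tied at 5 times each)

Solution:

┌───┬───────┐
│A  │       │
│ ╷ │ ┌─┬─╴ │
│↓│ │ │ │   │
│ └─┴─┘ │ ╶─┤
│↓      │   │
│ ╶─┬─┐ └─┐ │
│↳ ↓│ │   │ │
├─┐ ╵ │ ╶─┘ │
│ │↳ ↓│     │
│ └─╴ └─────┤
│    ↳ → → B│
└───────────┘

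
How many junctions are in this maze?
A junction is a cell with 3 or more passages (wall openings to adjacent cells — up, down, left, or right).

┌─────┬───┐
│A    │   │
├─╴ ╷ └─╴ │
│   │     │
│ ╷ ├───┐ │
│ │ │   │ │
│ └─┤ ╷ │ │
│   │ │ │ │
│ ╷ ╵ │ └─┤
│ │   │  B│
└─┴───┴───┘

Checking each cell for number of passages:

Junctions found (3+ passages):
  (0, 1): 3 passages
  (1, 1): 3 passages
  (1, 4): 3 passages
  (3, 0): 3 passages
Total junctions: 4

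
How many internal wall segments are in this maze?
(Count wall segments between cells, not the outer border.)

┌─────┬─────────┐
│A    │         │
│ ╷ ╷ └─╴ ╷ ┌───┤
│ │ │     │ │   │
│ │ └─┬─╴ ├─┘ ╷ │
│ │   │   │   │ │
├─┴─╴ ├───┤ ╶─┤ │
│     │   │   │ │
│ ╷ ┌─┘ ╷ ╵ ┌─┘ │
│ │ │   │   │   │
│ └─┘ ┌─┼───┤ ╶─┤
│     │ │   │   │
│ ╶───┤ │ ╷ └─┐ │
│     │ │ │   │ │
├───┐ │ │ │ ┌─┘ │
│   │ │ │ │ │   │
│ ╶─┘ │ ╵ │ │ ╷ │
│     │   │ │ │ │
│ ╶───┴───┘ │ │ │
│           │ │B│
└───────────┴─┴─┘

Counting internal wall segments:
Total internal walls: 63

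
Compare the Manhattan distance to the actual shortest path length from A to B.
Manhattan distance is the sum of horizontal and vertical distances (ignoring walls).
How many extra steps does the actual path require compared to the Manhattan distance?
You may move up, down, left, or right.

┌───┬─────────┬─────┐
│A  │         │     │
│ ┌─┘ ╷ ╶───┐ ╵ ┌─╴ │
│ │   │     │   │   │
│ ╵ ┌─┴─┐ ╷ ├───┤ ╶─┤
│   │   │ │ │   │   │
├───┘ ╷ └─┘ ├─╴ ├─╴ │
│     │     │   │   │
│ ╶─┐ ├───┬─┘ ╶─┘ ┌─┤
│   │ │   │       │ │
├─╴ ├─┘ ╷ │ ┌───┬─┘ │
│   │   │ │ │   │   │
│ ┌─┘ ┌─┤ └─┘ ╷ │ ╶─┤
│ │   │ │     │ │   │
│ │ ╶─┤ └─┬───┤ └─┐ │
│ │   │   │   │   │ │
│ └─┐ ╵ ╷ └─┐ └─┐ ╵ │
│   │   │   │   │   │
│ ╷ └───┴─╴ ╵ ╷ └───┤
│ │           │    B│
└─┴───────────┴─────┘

Manhattan distance: |9 - 0| + |9 - 0| = 18
Actual path length: 38
Extra steps: 38 - 18 = 20

Solution:

┌───┬─────────┬─────┐
│A  │↱ ↓      │     │
│ ┌─┘ ╷ ╶───┐ ╵ ┌─╴ │
│↓│↱ ↑│↳ → ↓│   │   │
│ ╵ ┌─┴─┐ ╷ ├───┤ ╶─┤
│↳ ↑│↓ ↰│ │↓│   │   │
├───┘ ╷ └─┘ ├─╴ ├─╴ │
│↓ ← ↲│↑ ← ↲│   │   │
│ ╶─┐ ├───┬─┘ ╶─┘ ┌─┤
│↳ ↓│ │   │       │ │
├─╴ ├─┘ ╷ │ ┌───┬─┘ │
│↓ ↲│   │ │ │   │   │
│ ┌─┘ ┌─┤ └─┘ ╷ │ ╶─┤
│↓│   │ │     │ │   │
│ │ ╶─┤ └─┬───┤ └─┐ │
│↓│   │   │   │   │ │
│ └─┐ ╵ ╷ └─┐ └─┐ ╵ │
│↳ ↓│   │   │↱ ↓│   │
│ ╷ └───┴─╴ ╵ ╷ └───┤
│ │↳ → → → → ↑│↳ → B│
└─┴───────────┴─────┘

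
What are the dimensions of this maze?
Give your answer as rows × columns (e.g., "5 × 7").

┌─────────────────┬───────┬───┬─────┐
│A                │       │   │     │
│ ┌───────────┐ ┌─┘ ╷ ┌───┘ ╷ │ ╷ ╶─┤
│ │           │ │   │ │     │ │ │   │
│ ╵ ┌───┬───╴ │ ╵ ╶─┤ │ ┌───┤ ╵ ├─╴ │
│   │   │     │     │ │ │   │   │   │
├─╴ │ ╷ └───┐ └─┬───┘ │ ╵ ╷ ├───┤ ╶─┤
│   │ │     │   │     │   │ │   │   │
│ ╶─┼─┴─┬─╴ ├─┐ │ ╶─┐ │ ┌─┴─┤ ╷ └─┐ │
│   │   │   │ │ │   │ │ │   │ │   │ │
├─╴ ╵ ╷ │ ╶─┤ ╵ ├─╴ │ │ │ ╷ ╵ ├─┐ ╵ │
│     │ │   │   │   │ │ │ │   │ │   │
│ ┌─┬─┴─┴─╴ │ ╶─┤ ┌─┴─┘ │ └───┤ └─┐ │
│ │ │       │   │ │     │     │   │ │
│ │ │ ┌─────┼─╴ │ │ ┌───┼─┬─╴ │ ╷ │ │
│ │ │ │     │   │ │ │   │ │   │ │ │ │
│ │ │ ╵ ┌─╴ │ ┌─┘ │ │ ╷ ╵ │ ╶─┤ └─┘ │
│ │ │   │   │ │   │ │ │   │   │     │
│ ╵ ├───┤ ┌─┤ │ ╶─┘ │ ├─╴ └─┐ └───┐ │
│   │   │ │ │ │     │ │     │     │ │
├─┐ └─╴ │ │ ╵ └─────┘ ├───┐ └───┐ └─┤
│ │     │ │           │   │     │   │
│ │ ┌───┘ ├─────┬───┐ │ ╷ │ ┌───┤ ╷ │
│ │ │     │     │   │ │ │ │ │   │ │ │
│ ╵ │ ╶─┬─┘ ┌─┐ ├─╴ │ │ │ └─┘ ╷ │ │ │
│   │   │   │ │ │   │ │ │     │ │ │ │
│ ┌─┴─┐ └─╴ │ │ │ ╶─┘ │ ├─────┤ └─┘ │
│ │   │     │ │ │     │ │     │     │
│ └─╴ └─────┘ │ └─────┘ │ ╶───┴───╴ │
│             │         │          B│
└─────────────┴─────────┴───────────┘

Counting the maze dimensions:
Rows (vertical): 15
Columns (horizontal): 18
Dimensions: 15 × 18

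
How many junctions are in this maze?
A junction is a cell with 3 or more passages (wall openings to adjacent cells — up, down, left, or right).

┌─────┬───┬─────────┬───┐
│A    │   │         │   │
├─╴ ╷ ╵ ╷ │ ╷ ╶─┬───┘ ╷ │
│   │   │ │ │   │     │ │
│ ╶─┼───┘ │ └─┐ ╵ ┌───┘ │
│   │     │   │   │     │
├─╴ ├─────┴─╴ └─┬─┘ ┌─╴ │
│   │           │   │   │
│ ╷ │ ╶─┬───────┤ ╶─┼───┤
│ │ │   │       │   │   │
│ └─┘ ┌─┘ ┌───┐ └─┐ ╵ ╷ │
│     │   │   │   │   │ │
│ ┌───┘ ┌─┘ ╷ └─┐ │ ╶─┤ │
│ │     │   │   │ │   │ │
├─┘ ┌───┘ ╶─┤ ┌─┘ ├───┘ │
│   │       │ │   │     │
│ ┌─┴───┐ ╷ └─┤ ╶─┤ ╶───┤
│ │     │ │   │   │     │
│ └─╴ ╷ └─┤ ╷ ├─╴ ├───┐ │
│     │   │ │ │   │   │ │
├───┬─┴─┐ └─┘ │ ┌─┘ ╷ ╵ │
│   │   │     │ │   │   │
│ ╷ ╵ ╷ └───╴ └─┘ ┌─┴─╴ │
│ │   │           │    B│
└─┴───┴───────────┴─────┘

Checking each cell for number of passages:

Junctions found (3+ passages):
  (0, 1): 3 passages
  (0, 6): 3 passages
  (2, 11): 3 passages
  (3, 1): 3 passages
  (3, 6): 3 passages
  (4, 2): 3 passages
  (5, 0): 3 passages
  (5, 9): 3 passages
  (6, 6): 3 passages
  (7, 4): 4 passages
  (8, 2): 3 passages
  (8, 5): 3 passages
  (10, 6): 3 passages
  (10, 11): 3 passages
  (11, 6): 3 passages
Total junctions: 15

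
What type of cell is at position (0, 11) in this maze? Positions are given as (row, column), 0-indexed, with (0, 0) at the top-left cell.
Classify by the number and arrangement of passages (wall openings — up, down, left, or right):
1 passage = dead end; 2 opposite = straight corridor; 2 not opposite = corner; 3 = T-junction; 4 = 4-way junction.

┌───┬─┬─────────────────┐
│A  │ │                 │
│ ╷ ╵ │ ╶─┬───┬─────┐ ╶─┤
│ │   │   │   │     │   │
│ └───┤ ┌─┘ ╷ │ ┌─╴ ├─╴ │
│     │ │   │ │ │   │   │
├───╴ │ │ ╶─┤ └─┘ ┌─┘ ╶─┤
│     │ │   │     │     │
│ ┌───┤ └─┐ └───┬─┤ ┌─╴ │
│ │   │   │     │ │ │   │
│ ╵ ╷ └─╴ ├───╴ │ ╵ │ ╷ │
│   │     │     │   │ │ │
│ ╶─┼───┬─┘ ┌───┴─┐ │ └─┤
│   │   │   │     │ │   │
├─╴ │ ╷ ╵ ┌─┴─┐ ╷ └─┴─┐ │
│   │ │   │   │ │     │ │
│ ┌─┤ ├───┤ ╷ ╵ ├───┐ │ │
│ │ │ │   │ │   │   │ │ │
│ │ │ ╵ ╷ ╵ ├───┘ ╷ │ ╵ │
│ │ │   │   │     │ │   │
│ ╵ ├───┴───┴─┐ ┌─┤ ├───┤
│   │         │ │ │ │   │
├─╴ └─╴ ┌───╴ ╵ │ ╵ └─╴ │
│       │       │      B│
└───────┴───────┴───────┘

Checking cell at (0, 11):
Number of passages: 1
Cell type: dead end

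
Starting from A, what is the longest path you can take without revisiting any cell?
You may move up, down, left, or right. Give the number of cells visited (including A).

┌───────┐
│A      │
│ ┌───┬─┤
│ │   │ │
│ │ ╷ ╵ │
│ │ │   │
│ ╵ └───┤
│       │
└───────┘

Finding longest simple path using DFS:
Start: (0, 0)
Longest path visits 11 cells
Path: A → down → down → down → right → up → up → right → down → right → up

Solution:

┌───────┐
│A      │
│ ┌───┬─┤
│↓│↱ ↓│B│
│ │ ╷ ╵ │
│↓│↑│↳ ↑│
│ ╵ └───┤
│↳ ↑    │
└───────┘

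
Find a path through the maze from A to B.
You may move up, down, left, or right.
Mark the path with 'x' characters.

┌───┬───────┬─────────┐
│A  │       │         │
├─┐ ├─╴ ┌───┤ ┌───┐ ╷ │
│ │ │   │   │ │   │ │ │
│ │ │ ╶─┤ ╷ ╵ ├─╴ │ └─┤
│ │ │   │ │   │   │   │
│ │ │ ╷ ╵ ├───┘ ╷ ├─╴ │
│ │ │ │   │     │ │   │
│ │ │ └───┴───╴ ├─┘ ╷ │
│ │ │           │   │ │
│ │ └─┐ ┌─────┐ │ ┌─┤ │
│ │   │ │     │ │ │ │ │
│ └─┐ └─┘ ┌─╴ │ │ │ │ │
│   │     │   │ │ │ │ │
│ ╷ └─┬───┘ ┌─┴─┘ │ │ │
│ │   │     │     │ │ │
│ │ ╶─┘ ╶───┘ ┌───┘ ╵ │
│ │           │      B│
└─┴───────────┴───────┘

Finding the shortest path through the maze:
Path length: 36 steps
Directions: right → down → down → down → down → down → right → down → right → right → up → right → right → down → left → down → left → left → down → right → right → right → up → right → right → up → up → up → right → up → right → down → down → down → down → down

Solution:

┌───┬───────┬─────────┐
│A x│       │         │
├─┐ ├─╴ ┌───┤ ┌───┐ ╷ │
│ │x│   │   │ │   │ │ │
│ │ │ ╶─┤ ╷ ╵ ├─╴ │ └─┤
│ │x│   │ │   │   │   │
│ │ │ ╷ ╵ ├───┘ ╷ ├─╴ │
│ │x│ │   │     │ │x x│
│ │ │ └───┴───╴ ├─┘ ╷ │
│ │x│           │x x│x│
│ │ └─┐ ┌─────┐ │ ┌─┤ │
│ │x x│ │x x x│ │x│ │x│
│ └─┐ └─┘ ┌─╴ │ │ │ │ │
│   │x x x│x x│ │x│ │x│
│ ╷ └─┬───┘ ┌─┴─┘ │ │ │
│ │   │x x x│x x x│ │x│
│ │ ╶─┘ ╶───┘ ┌───┘ ╵ │
│ │    x x x x│      B│
└─┴───────────┴───────┘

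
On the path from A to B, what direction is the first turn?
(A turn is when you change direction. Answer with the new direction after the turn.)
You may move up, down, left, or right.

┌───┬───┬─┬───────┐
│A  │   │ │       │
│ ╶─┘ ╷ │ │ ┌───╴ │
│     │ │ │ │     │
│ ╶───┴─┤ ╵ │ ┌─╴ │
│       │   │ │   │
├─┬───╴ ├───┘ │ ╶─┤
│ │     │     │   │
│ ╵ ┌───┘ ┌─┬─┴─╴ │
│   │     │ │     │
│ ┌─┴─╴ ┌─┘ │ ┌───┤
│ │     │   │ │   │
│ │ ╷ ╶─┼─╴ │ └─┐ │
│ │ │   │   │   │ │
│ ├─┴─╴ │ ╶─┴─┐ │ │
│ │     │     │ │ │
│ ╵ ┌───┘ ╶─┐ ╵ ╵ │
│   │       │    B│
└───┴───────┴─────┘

Directions: down, down, right, right, right, down, left, left, down, left, down, down, down, down, right, up, right, right, up, left, up, right, up, right, up, right, right, up, up, right, right, down, left, down, right, down, left, left, down, down, right, down, down, right
First turn direction: right

Solution:

┌───┬───┬─┬───────┐
│A  │   │ │       │
│ ╶─┘ ╷ │ │ ┌───╴ │
│↓    │ │ │ │↱ → ↓│
│ ╶───┴─┤ ╵ │ ┌─╴ │
│↳ → → ↓│   │↑│↓ ↲│
├─┬───╴ ├───┘ │ ╶─┤
│ │↓ ← ↲│↱ → ↑│↳ ↓│
│ ╵ ┌───┘ ┌─┬─┴─╴ │
│↓ ↲│  ↱ ↑│ │↓ ← ↲│
│ ┌─┴─╴ ┌─┘ │ ┌───┤
│↓│  ↱ ↑│   │↓│   │
│ │ ╷ ╶─┼─╴ │ └─┐ │
│↓│ │↑ ↰│   │↳ ↓│ │
│ ├─┴─╴ │ ╶─┴─┐ │ │
│↓│↱ → ↑│     │↓│ │
│ ╵ ┌───┘ ╶─┐ ╵ ╵ │
│↳ ↑│       │  ↳ B│
└───┴───────┴─────┘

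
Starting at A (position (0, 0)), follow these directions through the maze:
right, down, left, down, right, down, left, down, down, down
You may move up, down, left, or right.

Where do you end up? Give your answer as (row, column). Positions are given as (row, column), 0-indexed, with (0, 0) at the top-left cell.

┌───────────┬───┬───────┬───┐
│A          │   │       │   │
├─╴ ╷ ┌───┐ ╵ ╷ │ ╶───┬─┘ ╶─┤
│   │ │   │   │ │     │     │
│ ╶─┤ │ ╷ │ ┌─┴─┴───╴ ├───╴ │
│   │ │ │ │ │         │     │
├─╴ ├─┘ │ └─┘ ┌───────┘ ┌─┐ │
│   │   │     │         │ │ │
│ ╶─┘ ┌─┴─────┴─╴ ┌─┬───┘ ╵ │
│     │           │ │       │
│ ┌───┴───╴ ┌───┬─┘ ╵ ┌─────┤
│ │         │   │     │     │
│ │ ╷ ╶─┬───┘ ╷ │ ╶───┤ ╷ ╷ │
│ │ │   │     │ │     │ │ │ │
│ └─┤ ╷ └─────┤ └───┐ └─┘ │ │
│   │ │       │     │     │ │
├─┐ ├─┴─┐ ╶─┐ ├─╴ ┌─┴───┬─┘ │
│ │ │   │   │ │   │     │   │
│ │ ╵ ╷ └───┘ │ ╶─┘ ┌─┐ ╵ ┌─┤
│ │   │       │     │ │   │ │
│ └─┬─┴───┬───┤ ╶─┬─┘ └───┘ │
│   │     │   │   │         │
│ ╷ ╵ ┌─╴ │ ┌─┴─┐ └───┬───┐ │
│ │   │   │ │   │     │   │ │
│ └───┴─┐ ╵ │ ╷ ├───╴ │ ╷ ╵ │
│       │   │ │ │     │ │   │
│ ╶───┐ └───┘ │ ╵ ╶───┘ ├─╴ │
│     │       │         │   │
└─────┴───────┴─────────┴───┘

Following directions step by step:
Start: (0, 0)
  right: (0, 0) → (0, 1)
  down: (0, 1) → (1, 1)
  left: (1, 1) → (1, 0)
  down: (1, 0) → (2, 0)
  right: (2, 0) → (2, 1)
  down: (2, 1) → (3, 1)
  left: (3, 1) → (3, 0)
  down: (3, 0) → (4, 0)
  down: (4, 0) → (5, 0)
  down: (5, 0) → (6, 0)
Final position: (6, 0)

Path taken:

┌───────────┬───┬───────┬───┐
│A ↓        │   │       │   │
├─╴ ╷ ┌───┐ ╵ ╷ │ ╶───┬─┘ ╶─┤
│↓ ↲│ │   │   │ │     │     │
│ ╶─┤ │ ╷ │ ┌─┴─┴───╴ ├───╴ │
│↳ ↓│ │ │ │ │         │     │
├─╴ ├─┘ │ └─┘ ┌───────┘ ┌─┐ │
│↓ ↲│   │     │         │ │ │
│ ╶─┘ ┌─┴─────┴─╴ ┌─┬───┘ ╵ │
│↓    │           │ │       │
│ ┌───┴───╴ ┌───┬─┘ ╵ ┌─────┤
│↓│         │   │     │     │
│ │ ╷ ╶─┬───┘ ╷ │ ╶───┤ ╷ ╷ │
│B│ │   │     │ │     │ │ │ │
│ └─┤ ╷ └─────┤ └───┐ └─┘ │ │
│   │ │       │     │     │ │
├─┐ ├─┴─┐ ╶─┐ ├─╴ ┌─┴───┬─┘ │
│ │ │   │   │ │   │     │   │
│ │ ╵ ╷ └───┘ │ ╶─┘ ┌─┐ ╵ ┌─┤
│ │   │       │     │ │   │ │
│ └─┬─┴───┬───┤ ╶─┬─┘ └───┘ │
│   │     │   │   │         │
│ ╷ ╵ ┌─╴ │ ┌─┴─┐ └───┬───┐ │
│ │   │   │ │   │     │   │ │
│ └───┴─┐ ╵ │ ╷ ├───╴ │ ╷ ╵ │
│       │   │ │ │     │ │   │
│ ╶───┐ └───┘ │ ╵ ╶───┘ ├─╴ │
│     │       │         │   │
└─────┴───────┴─────────┴───┘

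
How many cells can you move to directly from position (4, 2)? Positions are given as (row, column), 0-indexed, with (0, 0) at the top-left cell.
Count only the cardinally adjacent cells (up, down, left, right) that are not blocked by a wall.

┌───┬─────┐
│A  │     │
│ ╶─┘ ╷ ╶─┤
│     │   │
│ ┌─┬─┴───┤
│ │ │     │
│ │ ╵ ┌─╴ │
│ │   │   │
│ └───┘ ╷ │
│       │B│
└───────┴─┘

Checking passable neighbors of (4, 2):
Neighbors: (4, 1), (4, 3)
Count: 2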